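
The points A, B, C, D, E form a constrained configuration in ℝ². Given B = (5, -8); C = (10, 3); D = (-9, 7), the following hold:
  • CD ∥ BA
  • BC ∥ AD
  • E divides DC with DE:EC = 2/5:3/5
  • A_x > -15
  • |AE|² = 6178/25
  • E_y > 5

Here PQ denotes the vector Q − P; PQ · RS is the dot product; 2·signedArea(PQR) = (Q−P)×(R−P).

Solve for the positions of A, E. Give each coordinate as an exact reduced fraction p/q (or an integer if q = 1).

A = (-14, -4)
E = (-7/5, 27/5)

1. A_x = -14  [BC ∥ AD ∩ CD ∥ BA]
2. A_y = -4  [BC ∥ AD ∩ CD ∥ BA]
   → A = (-14, -4)
3. E_x = -7/5  [E divides DC with DE:EC = 2/5:3/5]
4. E_y = 27/5  [E divides DC with DE:EC = 2/5:3/5]
   → E = (-7/5, 27/5)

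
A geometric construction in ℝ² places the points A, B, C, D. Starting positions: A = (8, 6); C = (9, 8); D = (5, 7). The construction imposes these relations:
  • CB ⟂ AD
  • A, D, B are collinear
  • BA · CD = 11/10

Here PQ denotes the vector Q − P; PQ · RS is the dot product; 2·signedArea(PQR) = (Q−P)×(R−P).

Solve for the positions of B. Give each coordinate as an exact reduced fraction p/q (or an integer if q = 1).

1. B_x = 83/10  [A, D, B are collinear ∩ CB ⟂ AD]
2. B_y = 59/10  [A, D, B are collinear ∩ CB ⟂ AD]
   → B = (83/10, 59/10)

B = (83/10, 59/10)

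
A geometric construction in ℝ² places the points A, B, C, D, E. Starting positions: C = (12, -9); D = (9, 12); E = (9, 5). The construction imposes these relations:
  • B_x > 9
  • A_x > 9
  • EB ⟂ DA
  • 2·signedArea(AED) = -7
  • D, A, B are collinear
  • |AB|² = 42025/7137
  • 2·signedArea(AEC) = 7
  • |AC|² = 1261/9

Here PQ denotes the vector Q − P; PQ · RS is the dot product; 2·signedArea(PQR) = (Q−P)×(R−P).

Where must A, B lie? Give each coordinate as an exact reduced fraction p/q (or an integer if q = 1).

1. A_x = 10  [2·signedArea(AED) = -7 ∩ 2·signedArea(AEC) = 7]
2. A_y = 8/3  [2·signedArea(AED) = -7 ∩ 2·signedArea(AEC) = 7]
   → A = (10, 8/3)
3. B_x = 7725/793  [D, A, B are collinear ∩ EB ⟂ DA]
4. B_y = 4028/793  [D, A, B are collinear ∩ EB ⟂ DA]
   → B = (7725/793, 4028/793)

A = (10, 8/3)
B = (7725/793, 4028/793)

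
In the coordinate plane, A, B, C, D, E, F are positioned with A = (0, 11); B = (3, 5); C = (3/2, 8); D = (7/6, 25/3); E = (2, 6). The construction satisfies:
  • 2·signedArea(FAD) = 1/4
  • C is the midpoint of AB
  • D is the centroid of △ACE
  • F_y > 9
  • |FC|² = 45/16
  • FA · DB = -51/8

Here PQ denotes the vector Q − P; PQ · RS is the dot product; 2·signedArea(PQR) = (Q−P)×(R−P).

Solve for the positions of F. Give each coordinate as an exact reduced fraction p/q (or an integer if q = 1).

1. F_x = 3/4  [2·signedArea(FAD) = 1/4 ∩ FA · DB = -51/8]
2. F_y = 19/2  [2·signedArea(FAD) = 1/4 ∩ FA · DB = -51/8]
   → F = (3/4, 19/2)

F = (3/4, 19/2)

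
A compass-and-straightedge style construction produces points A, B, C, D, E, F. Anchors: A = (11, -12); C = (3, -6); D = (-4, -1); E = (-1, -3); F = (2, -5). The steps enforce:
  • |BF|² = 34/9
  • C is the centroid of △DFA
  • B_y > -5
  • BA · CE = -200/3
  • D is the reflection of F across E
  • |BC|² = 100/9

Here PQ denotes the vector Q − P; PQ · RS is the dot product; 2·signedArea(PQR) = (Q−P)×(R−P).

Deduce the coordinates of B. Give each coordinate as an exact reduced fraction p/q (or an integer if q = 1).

1. B_x = 1/3  [line 4·x + -3·y + -40/3 = 0 ∩ |BC|² = 100/9]
2. B_y = -4  [line 4·x + -3·y + -40/3 = 0 ∩ |BC|² = 100/9]
   → B = (1/3, -4)

B = (1/3, -4)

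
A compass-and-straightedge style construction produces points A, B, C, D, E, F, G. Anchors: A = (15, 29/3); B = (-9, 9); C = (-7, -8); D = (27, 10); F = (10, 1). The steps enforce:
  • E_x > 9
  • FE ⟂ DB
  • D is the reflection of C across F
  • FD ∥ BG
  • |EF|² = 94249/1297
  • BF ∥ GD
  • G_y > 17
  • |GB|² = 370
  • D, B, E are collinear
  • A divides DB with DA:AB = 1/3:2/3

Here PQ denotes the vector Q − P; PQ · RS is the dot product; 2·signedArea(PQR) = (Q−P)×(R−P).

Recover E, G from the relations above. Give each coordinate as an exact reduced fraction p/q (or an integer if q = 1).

E = (12663/1297, 12349/1297)
G = (8, 18)

1. E_x = 12663/1297  [D, B, E are collinear ∩ FE ⟂ DB]
2. E_y = 12349/1297  [D, B, E are collinear ∩ FE ⟂ DB]
   → E = (12663/1297, 12349/1297)
3. G_x = 8  [BF ∥ GD ∩ FD ∥ BG]
4. G_y = 18  [BF ∥ GD ∩ FD ∥ BG]
   → G = (8, 18)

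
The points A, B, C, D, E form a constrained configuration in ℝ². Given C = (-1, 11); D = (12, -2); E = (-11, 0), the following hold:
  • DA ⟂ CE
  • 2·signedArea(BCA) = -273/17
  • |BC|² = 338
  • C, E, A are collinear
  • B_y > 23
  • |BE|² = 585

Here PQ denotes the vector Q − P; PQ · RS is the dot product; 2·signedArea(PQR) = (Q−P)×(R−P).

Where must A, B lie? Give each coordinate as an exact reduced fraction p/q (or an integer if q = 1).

1. A_x = -27/17  [C, E, A are collinear ∩ DA ⟂ CE]
2. A_y = 176/17  [C, E, A are collinear ∩ DA ⟂ CE]
   → A = (-27/17, 176/17)
3. B_x = -14  [line 11/17·x + -10/17·y + 394/17 = 0 ∩ |BC|² = 338]
4. B_y = 24  [line 11/17·x + -10/17·y + 394/17 = 0 ∩ |BC|² = 338]
   → B = (-14, 24)

A = (-27/17, 176/17)
B = (-14, 24)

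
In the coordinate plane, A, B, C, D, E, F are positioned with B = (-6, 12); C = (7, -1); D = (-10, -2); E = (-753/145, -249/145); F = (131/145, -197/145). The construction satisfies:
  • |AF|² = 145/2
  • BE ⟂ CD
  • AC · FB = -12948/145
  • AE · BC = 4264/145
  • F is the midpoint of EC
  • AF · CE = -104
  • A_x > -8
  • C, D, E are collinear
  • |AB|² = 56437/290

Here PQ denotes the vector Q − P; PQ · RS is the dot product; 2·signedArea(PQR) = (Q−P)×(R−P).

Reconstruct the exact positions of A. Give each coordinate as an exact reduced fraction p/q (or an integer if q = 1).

A = (-2203/290, -539/290)

1. A_x = -2203/290  [AE · BC = 4264/145 ∩ AC · FB = -12948/145]
2. A_y = -539/290  [AE · BC = 4264/145 ∩ AC · FB = -12948/145]
   → A = (-2203/290, -539/290)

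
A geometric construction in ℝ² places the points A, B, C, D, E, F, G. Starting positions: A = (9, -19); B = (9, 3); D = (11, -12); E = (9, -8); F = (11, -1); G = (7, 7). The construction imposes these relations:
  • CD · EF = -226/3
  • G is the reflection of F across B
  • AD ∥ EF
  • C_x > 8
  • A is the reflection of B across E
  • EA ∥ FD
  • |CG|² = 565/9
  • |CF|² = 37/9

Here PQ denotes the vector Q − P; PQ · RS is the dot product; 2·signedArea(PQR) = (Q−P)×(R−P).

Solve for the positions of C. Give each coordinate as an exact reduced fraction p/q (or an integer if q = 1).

C = (9, -2/3)

1. C_x = 9  [line -2·x + -7·y + 40/3 = 0 ∩ |CG|² = 565/9]
2. C_y = -2/3  [line -2·x + -7·y + 40/3 = 0 ∩ |CG|² = 565/9]
   → C = (9, -2/3)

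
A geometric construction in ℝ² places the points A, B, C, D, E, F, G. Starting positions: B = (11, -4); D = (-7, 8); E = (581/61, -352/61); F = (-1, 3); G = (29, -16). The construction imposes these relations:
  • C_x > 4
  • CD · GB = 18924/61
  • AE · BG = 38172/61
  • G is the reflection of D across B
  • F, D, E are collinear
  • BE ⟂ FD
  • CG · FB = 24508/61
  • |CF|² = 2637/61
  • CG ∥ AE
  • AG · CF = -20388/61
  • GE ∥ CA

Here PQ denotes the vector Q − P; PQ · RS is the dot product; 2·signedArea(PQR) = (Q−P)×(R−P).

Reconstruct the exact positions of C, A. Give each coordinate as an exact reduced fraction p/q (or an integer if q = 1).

1. C_x = 275/61  [CD · GB = 18924/61 ∩ CG · FB = 24508/61]
2. C_y = -36/61  [CD · GB = 18924/61 ∩ CG · FB = 24508/61]
   → C = (275/61, -36/61)
3. A_x = -913/61  [CG ∥ AE ∩ GE ∥ CA]
4. A_y = 588/61  [CG ∥ AE ∩ GE ∥ CA]
   → A = (-913/61, 588/61)

A = (-913/61, 588/61)
C = (275/61, -36/61)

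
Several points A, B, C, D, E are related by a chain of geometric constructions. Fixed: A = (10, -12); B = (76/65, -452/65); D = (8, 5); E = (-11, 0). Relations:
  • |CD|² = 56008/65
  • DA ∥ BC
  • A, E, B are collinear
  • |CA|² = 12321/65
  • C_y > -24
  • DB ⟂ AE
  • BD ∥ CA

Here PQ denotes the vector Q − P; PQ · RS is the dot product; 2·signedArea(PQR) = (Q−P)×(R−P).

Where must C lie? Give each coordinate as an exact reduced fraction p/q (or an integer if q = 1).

1. C_x = 206/65  [BD ∥ CA ∩ DA ∥ BC]
2. C_y = -1557/65  [BD ∥ CA ∩ DA ∥ BC]
   → C = (206/65, -1557/65)

C = (206/65, -1557/65)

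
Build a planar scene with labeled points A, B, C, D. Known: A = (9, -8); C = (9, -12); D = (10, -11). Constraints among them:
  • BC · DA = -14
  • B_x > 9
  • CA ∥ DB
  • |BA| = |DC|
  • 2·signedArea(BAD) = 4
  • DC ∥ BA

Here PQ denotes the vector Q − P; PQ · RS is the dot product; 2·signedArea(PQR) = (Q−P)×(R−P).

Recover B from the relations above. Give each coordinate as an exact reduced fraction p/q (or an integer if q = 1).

1. B_x = 10  [DC ∥ BA ∩ CA ∥ DB]
2. B_y = -7  [DC ∥ BA ∩ CA ∥ DB]
   → B = (10, -7)

B = (10, -7)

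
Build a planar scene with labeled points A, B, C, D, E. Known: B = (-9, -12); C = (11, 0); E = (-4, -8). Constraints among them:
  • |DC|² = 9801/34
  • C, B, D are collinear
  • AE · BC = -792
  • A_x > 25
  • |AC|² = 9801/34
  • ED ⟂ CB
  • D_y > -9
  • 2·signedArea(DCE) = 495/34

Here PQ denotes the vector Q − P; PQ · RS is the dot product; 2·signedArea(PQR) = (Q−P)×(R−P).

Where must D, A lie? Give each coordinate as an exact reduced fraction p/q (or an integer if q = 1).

1. D_x = -121/34  [C, B, D are collinear ∩ ED ⟂ CB]
2. D_y = -297/34  [C, B, D are collinear ∩ ED ⟂ CB]
   → D = (-121/34, -297/34)
3. A_x = 869/34  [line -20·x + -12·y + 616 = 0 ∩ |AC|² = 9801/34]
4. A_y = 297/34  [line -20·x + -12·y + 616 = 0 ∩ |AC|² = 9801/34]
   → A = (869/34, 297/34)

A = (869/34, 297/34)
D = (-121/34, -297/34)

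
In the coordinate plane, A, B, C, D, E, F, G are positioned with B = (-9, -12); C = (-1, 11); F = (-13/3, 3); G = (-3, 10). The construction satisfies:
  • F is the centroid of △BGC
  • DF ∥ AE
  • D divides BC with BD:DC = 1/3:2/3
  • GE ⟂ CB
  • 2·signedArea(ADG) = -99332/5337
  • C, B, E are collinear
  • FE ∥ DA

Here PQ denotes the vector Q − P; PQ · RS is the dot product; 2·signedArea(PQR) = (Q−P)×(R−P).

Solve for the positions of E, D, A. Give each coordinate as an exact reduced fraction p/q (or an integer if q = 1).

1. E_x = -905/593  [C, B, E are collinear ∩ GE ⟂ CB]
2. E_y = 5626/593  [C, B, E are collinear ∩ GE ⟂ CB]
   → E = (-905/593, 5626/593)
3. D_x = -19/3  [D divides BC with BD:DC = 1/3:2/3]
4. D_y = -13/3  [D divides BC with BD:DC = 1/3:2/3]
   → D = (-19/3, -13/3)
5. A_x = -2091/593  [DF ∥ AE ∩ FE ∥ DA]
6. A_y = 3832/1779  [DF ∥ AE ∩ FE ∥ DA]
   → A = (-2091/593, 3832/1779)

A = (-2091/593, 3832/1779)
D = (-19/3, -13/3)
E = (-905/593, 5626/593)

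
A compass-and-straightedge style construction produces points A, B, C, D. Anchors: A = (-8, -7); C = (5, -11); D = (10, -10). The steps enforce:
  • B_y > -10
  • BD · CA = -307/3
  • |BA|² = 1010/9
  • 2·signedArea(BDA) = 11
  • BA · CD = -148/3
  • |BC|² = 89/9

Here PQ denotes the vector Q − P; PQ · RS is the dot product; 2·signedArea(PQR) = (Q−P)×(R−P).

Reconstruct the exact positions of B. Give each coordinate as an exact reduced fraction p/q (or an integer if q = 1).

1. B_x = 7/3  [BA · CD = -148/3 ∩ BD · CA = -307/3]
2. B_y = -28/3  [BA · CD = -148/3 ∩ BD · CA = -307/3]
   → B = (7/3, -28/3)

B = (7/3, -28/3)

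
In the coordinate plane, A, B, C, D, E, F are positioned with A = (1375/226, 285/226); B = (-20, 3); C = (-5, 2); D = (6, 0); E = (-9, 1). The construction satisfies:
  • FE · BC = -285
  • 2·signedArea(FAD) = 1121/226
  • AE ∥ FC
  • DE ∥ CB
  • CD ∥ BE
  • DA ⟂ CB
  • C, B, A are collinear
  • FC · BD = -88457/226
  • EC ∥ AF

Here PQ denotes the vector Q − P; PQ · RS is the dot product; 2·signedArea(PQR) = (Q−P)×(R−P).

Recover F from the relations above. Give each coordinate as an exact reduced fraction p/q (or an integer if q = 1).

F = (2279/226, 511/226)

1. F_x = 2279/226  [AE ∥ FC ∩ EC ∥ AF]
2. F_y = 511/226  [AE ∥ FC ∩ EC ∥ AF]
   → F = (2279/226, 511/226)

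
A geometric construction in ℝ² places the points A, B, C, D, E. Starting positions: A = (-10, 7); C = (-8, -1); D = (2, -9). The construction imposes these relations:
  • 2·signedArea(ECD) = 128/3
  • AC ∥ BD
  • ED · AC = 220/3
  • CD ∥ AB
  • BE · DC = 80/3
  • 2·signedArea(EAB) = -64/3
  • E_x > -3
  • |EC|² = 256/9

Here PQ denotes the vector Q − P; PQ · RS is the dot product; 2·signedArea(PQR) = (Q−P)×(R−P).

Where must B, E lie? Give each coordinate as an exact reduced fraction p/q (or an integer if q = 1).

1. B_x = 0  [AC ∥ BD ∩ CD ∥ AB]
2. B_y = -1  [AC ∥ BD ∩ CD ∥ AB]
   → B = (0, -1)
3. E_x = -8/3  [2·signedArea(EAB) = -64/3 ∩ BE · DC = 80/3]
4. E_y = -1  [2·signedArea(EAB) = -64/3 ∩ BE · DC = 80/3]
   → E = (-8/3, -1)

B = (0, -1)
E = (-8/3, -1)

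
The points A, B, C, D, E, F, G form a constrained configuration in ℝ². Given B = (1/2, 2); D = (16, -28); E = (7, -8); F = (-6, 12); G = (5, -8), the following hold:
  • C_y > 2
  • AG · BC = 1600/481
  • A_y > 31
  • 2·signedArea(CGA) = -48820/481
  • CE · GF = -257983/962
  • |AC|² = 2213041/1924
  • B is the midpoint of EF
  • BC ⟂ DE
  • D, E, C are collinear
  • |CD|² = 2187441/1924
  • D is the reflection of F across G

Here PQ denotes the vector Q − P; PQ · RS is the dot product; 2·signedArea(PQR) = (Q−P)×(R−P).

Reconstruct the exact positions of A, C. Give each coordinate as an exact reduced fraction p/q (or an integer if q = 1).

A = (-15, 32)
C = (2081/962, 1322/481)

1. C_x = 2081/962  [D, E, C are collinear ∩ BC ⟂ DE]
2. C_y = 1322/481  [D, E, C are collinear ∩ BC ⟂ DE]
   → C = (2081/962, 1322/481)
3. A_x = -15  [AG · BC = 1600/481 ∩ 2·signedArea(CGA) = -48820/481]
4. A_y = 32  [AG · BC = 1600/481 ∩ 2·signedArea(CGA) = -48820/481]
   → A = (-15, 32)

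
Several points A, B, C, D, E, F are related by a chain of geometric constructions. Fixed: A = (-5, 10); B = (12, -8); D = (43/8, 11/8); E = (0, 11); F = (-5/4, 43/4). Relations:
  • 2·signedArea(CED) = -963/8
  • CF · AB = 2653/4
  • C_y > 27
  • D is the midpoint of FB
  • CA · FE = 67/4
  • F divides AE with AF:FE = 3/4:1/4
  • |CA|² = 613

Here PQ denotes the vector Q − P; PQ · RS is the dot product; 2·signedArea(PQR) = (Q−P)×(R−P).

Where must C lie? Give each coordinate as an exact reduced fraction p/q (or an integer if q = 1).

C = (-22, 28)

1. C_x = -22  [CF · AB = 2653/4 ∩ CA · FE = 67/4]
2. C_y = 28  [CF · AB = 2653/4 ∩ CA · FE = 67/4]
   → C = (-22, 28)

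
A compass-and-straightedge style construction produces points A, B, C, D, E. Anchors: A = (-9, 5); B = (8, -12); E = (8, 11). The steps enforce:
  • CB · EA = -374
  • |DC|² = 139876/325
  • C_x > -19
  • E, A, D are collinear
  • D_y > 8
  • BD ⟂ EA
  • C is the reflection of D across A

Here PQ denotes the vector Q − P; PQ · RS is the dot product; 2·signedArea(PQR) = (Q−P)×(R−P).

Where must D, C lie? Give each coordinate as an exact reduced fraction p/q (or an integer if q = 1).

C = (-6104/325, 503/325)
D = (254/325, 2747/325)

1. D_x = 254/325  [E, A, D are collinear ∩ BD ⟂ EA]
2. D_y = 2747/325  [E, A, D are collinear ∩ BD ⟂ EA]
   → D = (254/325, 2747/325)
3. C_x = -6104/325  [C is the reflection of D across A]
4. C_y = 503/325  [C is the reflection of D across A]
   → C = (-6104/325, 503/325)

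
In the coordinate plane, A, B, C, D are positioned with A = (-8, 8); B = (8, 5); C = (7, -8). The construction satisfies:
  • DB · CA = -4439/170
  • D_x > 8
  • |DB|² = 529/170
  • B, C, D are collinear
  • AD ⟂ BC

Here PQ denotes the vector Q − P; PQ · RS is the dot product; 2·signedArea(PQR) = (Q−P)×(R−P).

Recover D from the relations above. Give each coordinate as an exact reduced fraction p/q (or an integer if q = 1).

D = (1383/170, 1149/170)

1. D_x = 1383/170  [B, C, D are collinear ∩ AD ⟂ BC]
2. D_y = 1149/170  [B, C, D are collinear ∩ AD ⟂ BC]
   → D = (1383/170, 1149/170)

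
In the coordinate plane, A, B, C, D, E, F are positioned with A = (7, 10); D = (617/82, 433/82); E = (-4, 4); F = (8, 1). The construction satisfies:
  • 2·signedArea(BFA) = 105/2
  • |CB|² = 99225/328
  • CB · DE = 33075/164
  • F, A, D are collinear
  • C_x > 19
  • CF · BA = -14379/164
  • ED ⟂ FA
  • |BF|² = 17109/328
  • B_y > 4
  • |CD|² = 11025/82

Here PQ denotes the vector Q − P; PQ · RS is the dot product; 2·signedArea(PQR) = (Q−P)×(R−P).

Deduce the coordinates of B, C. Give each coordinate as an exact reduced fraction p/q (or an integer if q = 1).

B = (289/164, 761/164)
C = (781/41, 269/41)

1. B_x = 289/164  [line -9·x + -1·y + 41/2 = 0 ∩ |BF|² = 17109/328]
2. B_y = 761/164  [line -9·x + -1·y + 41/2 = 0 ∩ |BF|² = 17109/328]
   → B = (289/164, 761/164)
3. C_x = 781/41  [CF · BA = -14379/164 ∩ CB · DE = 33075/164]
4. C_y = 269/41  [CF · BA = -14379/164 ∩ CB · DE = 33075/164]
   → C = (781/41, 269/41)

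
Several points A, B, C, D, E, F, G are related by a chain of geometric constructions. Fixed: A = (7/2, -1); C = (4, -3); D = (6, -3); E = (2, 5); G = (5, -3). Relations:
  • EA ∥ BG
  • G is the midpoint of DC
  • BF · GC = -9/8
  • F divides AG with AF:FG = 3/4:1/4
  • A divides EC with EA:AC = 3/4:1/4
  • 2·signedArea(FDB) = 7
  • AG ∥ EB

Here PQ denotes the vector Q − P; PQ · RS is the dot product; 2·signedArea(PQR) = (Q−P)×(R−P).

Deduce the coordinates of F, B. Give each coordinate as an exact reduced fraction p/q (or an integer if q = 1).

1. F_x = 37/8  [F divides AG with AF:FG = 3/4:1/4]
2. F_y = -5/2  [F divides AG with AF:FG = 3/4:1/4]
   → F = (37/8, -5/2)
3. B_x = 7/2  [EA ∥ BG ∩ AG ∥ EB]
4. B_y = 3  [EA ∥ BG ∩ AG ∥ EB]
   → B = (7/2, 3)

B = (7/2, 3)
F = (37/8, -5/2)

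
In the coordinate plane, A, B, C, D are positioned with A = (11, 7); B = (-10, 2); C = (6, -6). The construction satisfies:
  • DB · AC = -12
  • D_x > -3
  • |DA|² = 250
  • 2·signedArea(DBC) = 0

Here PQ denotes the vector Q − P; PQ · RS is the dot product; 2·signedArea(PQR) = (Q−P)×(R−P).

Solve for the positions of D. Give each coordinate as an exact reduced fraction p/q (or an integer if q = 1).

D = (-2, -2)

1. D_x = -2  [2·signedArea(DBC) = 0 ∩ DB · AC = -12]
2. D_y = -2  [2·signedArea(DBC) = 0 ∩ DB · AC = -12]
   → D = (-2, -2)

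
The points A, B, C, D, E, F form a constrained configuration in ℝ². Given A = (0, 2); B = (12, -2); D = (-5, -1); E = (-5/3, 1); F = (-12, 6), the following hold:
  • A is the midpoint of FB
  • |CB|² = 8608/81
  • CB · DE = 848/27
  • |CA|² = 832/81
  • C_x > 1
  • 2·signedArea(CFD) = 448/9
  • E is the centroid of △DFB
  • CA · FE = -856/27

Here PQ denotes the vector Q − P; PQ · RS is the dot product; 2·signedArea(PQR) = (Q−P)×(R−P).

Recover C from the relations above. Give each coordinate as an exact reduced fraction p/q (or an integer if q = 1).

C = (16/9, -2/3)

1. C_x = 16/9  [2·signedArea(CFD) = 448/9 ∩ CB · DE = 848/27]
2. C_y = -2/3  [2·signedArea(CFD) = 448/9 ∩ CB · DE = 848/27]
   → C = (16/9, -2/3)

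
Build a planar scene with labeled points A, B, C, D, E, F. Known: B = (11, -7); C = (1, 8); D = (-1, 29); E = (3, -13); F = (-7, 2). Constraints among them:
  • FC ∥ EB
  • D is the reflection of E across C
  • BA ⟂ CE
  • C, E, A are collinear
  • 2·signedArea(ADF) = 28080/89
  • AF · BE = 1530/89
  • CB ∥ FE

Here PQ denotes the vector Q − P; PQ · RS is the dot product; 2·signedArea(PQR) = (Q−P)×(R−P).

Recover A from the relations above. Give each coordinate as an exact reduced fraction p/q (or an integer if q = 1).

A = (223/89, -695/89)

1. A_x = 223/89  [C, E, A are collinear ∩ BA ⟂ CE]
2. A_y = -695/89  [C, E, A are collinear ∩ BA ⟂ CE]
   → A = (223/89, -695/89)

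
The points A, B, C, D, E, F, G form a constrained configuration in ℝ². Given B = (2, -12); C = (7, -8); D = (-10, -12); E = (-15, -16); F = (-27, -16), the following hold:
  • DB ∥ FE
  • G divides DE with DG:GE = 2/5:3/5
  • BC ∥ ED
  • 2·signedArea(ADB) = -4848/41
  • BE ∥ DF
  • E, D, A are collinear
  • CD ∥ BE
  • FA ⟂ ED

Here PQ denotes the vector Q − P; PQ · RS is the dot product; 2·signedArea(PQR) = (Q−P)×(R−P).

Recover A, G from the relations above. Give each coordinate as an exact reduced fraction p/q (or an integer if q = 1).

A = (-915/41, -896/41)
G = (-12, -68/5)

1. A_x = -915/41  [E, D, A are collinear ∩ FA ⟂ ED]
2. A_y = -896/41  [E, D, A are collinear ∩ FA ⟂ ED]
   → A = (-915/41, -896/41)
3. G_x = -12  [G divides DE with DG:GE = 2/5:3/5]
4. G_y = -68/5  [G divides DE with DG:GE = 2/5:3/5]
   → G = (-12, -68/5)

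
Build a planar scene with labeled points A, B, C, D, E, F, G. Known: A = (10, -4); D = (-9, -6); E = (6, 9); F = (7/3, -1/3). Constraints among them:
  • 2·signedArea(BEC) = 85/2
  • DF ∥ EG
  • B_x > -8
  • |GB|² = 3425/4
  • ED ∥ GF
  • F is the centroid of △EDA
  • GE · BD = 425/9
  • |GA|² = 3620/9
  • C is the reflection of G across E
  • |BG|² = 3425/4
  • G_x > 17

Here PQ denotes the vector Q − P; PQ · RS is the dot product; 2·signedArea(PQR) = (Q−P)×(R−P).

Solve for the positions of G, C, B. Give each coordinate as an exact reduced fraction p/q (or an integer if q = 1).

B = (-43/6, -4/3)
C = (-16/3, 10/3)
G = (52/3, 44/3)

1. G_x = 52/3  [ED ∥ GF ∩ DF ∥ EG]
2. G_y = 44/3  [ED ∥ GF ∩ DF ∥ EG]
   → G = (52/3, 44/3)
3. C_x = -16/3  [C is the reflection of G across E]
4. C_y = 10/3  [C is the reflection of G across E]
   → C = (-16/3, 10/3)
5. B_x = -43/6  [2·signedArea(BEC) = 85/2 ∩ GE · BD = 425/9]
6. B_y = -4/3  [2·signedArea(BEC) = 85/2 ∩ GE · BD = 425/9]
   → B = (-43/6, -4/3)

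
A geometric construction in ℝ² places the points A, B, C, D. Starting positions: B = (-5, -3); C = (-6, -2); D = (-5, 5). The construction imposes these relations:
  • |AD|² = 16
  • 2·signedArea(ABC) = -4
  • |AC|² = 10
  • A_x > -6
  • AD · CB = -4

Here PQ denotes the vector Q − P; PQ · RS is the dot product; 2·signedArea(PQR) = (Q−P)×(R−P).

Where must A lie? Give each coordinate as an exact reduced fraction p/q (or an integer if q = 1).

A = (-5, 1)

1. A_x = -5  [2·signedArea(ABC) = -4 ∩ AD · CB = -4]
2. A_y = 1  [2·signedArea(ABC) = -4 ∩ AD · CB = -4]
   → A = (-5, 1)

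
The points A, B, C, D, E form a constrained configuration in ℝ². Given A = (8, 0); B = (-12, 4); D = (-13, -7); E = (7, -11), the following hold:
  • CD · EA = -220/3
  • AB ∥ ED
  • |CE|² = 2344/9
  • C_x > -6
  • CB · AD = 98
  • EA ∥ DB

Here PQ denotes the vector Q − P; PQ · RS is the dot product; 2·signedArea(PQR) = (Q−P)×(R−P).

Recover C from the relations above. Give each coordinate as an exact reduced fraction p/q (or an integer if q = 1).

1. C_x = -17/3  [CB · AD = 98 ∩ CD · EA = -220/3]
2. C_y = -1  [CB · AD = 98 ∩ CD · EA = -220/3]
   → C = (-17/3, -1)

C = (-17/3, -1)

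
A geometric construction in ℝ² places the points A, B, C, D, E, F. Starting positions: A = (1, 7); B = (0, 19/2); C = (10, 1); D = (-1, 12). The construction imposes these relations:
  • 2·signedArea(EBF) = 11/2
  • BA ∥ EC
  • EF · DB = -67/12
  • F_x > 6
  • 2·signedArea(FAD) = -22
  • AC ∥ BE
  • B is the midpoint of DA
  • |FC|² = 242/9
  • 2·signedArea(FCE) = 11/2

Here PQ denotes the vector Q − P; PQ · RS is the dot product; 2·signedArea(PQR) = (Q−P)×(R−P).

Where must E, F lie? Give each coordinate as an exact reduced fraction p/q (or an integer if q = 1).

E = (9, 7/2)
F = (19/3, 14/3)

1. E_x = 9  [BA ∥ EC ∩ AC ∥ BE]
2. E_y = 7/2  [BA ∥ EC ∩ AC ∥ BE]
   → E = (9, 7/2)
3. F_x = 19/3  [2·signedArea(FCE) = 11/2 ∩ EF · DB = -67/12]
4. F_y = 14/3  [2·signedArea(FCE) = 11/2 ∩ EF · DB = -67/12]
   → F = (19/3, 14/3)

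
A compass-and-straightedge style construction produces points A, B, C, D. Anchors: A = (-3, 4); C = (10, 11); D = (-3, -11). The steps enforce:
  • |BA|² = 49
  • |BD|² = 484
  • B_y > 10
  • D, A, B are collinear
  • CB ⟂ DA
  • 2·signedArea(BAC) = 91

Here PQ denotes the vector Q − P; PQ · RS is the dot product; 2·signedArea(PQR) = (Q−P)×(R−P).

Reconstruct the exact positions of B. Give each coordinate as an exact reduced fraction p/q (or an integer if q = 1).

1. B_x = -3  [D, A, B are collinear ∩ CB ⟂ DA]
2. B_y = 11  [D, A, B are collinear ∩ CB ⟂ DA]
   → B = (-3, 11)

B = (-3, 11)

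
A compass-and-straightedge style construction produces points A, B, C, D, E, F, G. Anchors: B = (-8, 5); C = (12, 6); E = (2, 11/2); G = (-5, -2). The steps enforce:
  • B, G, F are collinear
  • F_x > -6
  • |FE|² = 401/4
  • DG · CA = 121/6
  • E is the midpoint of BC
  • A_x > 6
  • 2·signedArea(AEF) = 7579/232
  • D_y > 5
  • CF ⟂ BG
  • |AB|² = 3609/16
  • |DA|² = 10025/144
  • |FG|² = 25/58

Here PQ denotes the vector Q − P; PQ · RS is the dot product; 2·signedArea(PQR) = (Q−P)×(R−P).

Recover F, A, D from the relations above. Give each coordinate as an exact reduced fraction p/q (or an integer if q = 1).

1. F_x = -305/58  [B, G, F are collinear ∩ CF ⟂ BG]
2. F_y = -81/58  [B, G, F are collinear ∩ CF ⟂ BG]
   → F = (-305/58, -81/58)
3. A_x = 7  [line 200/29·x + -421/58·y + -1517/232 = 0 ∩ |AB|² = 3609/16]
4. A_y = 23/4  [line 200/29·x + -421/58·y + -1517/232 = 0 ∩ |AB|² = 3609/16]
   → A = (7, 23/4)
5. D_x = -4/3  [line 5·x + 1/4·y + 16/3 = 0 ∩ |DA|² = 10025/144]
6. D_y = 16/3  [line 5·x + 1/4·y + 16/3 = 0 ∩ |DA|² = 10025/144]
   → D = (-4/3, 16/3)

A = (7, 23/4)
D = (-4/3, 16/3)
F = (-305/58, -81/58)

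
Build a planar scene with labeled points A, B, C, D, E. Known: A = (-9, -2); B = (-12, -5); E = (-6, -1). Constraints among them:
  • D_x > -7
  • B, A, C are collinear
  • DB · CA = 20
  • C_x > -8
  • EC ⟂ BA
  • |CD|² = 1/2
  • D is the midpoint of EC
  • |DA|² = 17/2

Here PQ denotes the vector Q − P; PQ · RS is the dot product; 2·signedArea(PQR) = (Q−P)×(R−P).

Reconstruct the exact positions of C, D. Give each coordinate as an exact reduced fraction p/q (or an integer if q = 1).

C = (-7, 0)
D = (-13/2, -1/2)

1. C_x = -7  [B, A, C are collinear ∩ EC ⟂ BA]
2. C_y = 0  [B, A, C are collinear ∩ EC ⟂ BA]
   → C = (-7, 0)
3. D_x = -13/2  [D is the midpoint of EC]
4. D_y = -1/2  [D is the midpoint of EC]
   → D = (-13/2, -1/2)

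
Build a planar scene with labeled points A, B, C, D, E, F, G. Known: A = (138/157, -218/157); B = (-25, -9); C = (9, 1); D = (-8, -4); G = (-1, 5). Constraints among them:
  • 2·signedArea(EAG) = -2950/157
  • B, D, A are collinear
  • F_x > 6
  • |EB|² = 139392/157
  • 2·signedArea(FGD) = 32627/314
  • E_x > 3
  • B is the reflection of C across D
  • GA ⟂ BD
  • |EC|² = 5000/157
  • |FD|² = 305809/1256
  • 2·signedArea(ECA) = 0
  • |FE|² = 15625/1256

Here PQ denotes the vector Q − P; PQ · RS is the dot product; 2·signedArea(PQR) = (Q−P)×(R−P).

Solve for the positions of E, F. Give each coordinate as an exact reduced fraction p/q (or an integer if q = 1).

E = (563/157, -93/157)
F = (4377/628, 253/628)

1. E_x = 563/157  [2·signedArea(ECA) = 0 ∩ 2·signedArea(EAG) = -2950/157]
2. E_y = -93/157  [2·signedArea(ECA) = 0 ∩ 2·signedArea(EAG) = -2950/157]
   → E = (563/157, -93/157)
3. F_x = 4377/628  [line 9·x + -7·y + -18811/314 = 0 ∩ |FD|² = 305809/1256]
4. F_y = 253/628  [line 9·x + -7·y + -18811/314 = 0 ∩ |FD|² = 305809/1256]
   → F = (4377/628, 253/628)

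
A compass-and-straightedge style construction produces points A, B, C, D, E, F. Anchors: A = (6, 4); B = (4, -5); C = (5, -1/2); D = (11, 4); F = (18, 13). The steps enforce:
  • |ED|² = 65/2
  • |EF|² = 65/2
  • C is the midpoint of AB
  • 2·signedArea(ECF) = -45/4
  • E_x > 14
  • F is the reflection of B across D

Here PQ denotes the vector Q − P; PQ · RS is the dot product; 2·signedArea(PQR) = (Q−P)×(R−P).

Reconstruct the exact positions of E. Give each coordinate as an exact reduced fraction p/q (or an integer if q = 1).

1. E_x = 29/2  [line -27/2·x + 13·y + 341/4 = 0 ∩ |ED|² = 65/2]
2. E_y = 17/2  [line -27/2·x + 13·y + 341/4 = 0 ∩ |ED|² = 65/2]
   → E = (29/2, 17/2)

E = (29/2, 17/2)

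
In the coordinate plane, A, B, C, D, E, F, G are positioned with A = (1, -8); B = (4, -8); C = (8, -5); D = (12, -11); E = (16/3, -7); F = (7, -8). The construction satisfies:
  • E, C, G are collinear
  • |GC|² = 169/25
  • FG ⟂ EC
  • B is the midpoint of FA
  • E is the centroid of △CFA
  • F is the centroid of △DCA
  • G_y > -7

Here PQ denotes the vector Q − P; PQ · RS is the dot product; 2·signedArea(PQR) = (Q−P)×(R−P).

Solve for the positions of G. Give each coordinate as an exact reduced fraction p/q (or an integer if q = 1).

1. G_x = 148/25  [E, C, G are collinear ∩ FG ⟂ EC]
2. G_y = -164/25  [E, C, G are collinear ∩ FG ⟂ EC]
   → G = (148/25, -164/25)

G = (148/25, -164/25)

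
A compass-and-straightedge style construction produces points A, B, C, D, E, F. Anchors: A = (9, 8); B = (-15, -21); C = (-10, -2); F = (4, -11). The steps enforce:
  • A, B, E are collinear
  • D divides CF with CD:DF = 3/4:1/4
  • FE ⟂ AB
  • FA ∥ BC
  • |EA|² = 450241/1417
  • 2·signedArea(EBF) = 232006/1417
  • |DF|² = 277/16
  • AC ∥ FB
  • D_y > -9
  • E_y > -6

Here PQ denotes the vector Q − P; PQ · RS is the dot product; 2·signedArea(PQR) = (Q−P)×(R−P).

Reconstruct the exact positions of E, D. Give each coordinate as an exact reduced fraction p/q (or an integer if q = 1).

1. E_x = -3351/1417  [A, B, E are collinear ∩ FE ⟂ AB]
2. E_y = -8123/1417  [A, B, E are collinear ∩ FE ⟂ AB]
   → E = (-3351/1417, -8123/1417)
3. D_x = 1/2  [D divides CF with CD:DF = 3/4:1/4]
4. D_y = -35/4  [D divides CF with CD:DF = 3/4:1/4]
   → D = (1/2, -35/4)

D = (1/2, -35/4)
E = (-3351/1417, -8123/1417)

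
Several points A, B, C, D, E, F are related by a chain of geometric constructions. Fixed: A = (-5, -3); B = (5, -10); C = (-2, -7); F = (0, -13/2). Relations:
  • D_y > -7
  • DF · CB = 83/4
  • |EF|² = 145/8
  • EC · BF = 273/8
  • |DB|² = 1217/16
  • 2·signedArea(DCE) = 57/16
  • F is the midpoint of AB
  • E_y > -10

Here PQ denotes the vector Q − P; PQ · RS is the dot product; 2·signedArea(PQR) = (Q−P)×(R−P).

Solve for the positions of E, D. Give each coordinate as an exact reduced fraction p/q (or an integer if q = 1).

1. D_x = -11/4  [line -7·x + 3·y + -5/4 = 0 ∩ |DB|² = 1217/16]
2. D_y = -6  [line -7·x + 3·y + -5/4 = 0 ∩ |DB|² = 1217/16]
   → D = (-11/4, -6)
3. E_x = 13/4  [EC · BF = 273/8 ∩ 2·signedArea(DCE) = 57/16]
4. E_y = -37/4  [EC · BF = 273/8 ∩ 2·signedArea(DCE) = 57/16]
   → E = (13/4, -37/4)

D = (-11/4, -6)
E = (13/4, -37/4)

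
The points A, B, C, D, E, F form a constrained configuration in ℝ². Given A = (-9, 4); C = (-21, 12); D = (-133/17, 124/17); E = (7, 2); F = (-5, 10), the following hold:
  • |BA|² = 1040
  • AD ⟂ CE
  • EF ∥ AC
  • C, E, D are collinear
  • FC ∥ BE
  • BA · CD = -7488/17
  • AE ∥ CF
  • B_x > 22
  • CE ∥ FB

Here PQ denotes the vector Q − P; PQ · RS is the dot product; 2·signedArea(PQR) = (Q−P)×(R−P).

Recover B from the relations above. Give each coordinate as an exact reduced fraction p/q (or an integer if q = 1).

B = (23, 0)

1. B_x = 23  [FC ∥ BE ∩ CE ∥ FB]
2. B_y = 0  [FC ∥ BE ∩ CE ∥ FB]
   → B = (23, 0)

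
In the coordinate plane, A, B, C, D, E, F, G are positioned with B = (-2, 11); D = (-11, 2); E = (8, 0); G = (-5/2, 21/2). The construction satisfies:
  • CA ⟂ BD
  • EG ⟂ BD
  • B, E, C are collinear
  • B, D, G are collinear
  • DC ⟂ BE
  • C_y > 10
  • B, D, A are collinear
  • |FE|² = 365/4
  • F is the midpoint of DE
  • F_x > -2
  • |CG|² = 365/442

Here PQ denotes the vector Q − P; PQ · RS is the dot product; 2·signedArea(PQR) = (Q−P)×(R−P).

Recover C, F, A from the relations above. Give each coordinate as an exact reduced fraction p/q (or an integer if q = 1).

A = (-893/442, 4853/442)
C = (-352/221, 2332/221)
F = (-3/2, 1)

1. C_x = -352/221  [B, E, C are collinear ∩ DC ⟂ BE]
2. C_y = 2332/221  [B, E, C are collinear ∩ DC ⟂ BE]
   → C = (-352/221, 2332/221)
3. F_x = -3/2  [F is the midpoint of DE]
4. F_y = 1  [F is the midpoint of DE]
   → F = (-3/2, 1)
5. A_x = -893/442  [B, D, A are collinear ∩ CA ⟂ BD]
6. A_y = 4853/442  [B, D, A are collinear ∩ CA ⟂ BD]
   → A = (-893/442, 4853/442)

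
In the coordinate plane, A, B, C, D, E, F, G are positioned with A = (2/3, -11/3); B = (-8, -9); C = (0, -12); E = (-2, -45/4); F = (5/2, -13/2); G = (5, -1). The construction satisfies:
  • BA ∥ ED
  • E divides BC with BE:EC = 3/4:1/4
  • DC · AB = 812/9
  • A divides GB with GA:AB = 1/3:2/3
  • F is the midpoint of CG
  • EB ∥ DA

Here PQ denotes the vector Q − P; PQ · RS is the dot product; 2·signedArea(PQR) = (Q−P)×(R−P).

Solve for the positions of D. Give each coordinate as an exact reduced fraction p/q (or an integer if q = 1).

1. D_x = 20/3  [EB ∥ DA ∩ BA ∥ ED]
2. D_y = -71/12  [EB ∥ DA ∩ BA ∥ ED]
   → D = (20/3, -71/12)

D = (20/3, -71/12)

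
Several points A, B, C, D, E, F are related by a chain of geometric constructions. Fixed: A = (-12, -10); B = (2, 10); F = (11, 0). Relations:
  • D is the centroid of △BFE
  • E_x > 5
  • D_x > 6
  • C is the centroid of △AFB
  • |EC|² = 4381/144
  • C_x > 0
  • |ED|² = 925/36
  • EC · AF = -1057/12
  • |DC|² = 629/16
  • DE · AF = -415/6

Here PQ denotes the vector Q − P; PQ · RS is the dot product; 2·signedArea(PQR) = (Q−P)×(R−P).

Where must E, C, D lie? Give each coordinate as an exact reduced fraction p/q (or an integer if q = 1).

1. C_x = 1/3  [C is the centroid of △AFB]
2. C_y = 0  [C is the centroid of △AFB]
   → C = (1/3, 0)
3. E_x = 21/4  [line -23·x + -10·y + 383/4 = 0 ∩ |EC|² = 4381/144]
4. E_y = -5/2  [line -23·x + -10·y + 383/4 = 0 ∩ |EC|² = 4381/144]
   → E = (21/4, -5/2)
5. D_x = 73/12  [D is the centroid of △BFE]
6. D_y = 5/2  [D is the centroid of △BFE]
   → D = (73/12, 5/2)

C = (1/3, 0)
D = (73/12, 5/2)
E = (21/4, -5/2)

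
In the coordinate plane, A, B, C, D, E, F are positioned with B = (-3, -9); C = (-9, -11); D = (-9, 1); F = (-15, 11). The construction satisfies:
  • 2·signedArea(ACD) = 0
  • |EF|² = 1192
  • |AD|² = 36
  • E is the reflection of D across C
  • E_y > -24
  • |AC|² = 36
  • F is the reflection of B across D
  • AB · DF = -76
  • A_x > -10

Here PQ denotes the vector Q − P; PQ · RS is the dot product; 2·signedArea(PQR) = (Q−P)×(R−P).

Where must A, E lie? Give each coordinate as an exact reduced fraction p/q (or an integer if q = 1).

A = (-9, -5)
E = (-9, -23)

1. A_x = -9  [2·signedArea(ACD) = 0 ∩ AB · DF = -76]
2. A_y = -5  [2·signedArea(ACD) = 0 ∩ AB · DF = -76]
   → A = (-9, -5)
3. E_x = -9  [E is the reflection of D across C]
4. E_y = -23  [E is the reflection of D across C]
   → E = (-9, -23)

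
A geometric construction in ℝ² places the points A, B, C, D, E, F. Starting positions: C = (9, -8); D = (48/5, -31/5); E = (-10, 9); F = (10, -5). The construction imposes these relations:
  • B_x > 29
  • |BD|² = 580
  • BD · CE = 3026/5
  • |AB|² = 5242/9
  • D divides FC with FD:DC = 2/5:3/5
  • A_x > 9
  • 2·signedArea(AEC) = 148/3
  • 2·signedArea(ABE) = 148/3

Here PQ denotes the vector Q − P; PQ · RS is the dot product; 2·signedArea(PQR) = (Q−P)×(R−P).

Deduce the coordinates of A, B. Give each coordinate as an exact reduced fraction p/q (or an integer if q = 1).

1. B_x = 30  [line 19·x + -17·y + -893 = 0 ∩ |BD|² = 580]
2. B_y = -19  [line 19·x + -17·y + -893 = 0 ∩ |BD|² = 580]
   → B = (30, -19)
3. A_x = 29/3  [2·signedArea(ABE) = 148/3 ∩ 2·signedArea(AEC) = 148/3]
4. A_y = -6  [2·signedArea(ABE) = 148/3 ∩ 2·signedArea(AEC) = 148/3]
   → A = (29/3, -6)

A = (29/3, -6)
B = (30, -19)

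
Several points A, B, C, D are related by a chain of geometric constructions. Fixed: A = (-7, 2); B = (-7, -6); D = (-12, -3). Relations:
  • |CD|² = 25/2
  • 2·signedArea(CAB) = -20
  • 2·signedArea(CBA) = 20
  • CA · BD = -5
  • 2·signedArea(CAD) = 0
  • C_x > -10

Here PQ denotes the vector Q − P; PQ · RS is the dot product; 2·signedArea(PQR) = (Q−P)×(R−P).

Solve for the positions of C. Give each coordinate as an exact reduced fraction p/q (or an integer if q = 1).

1. C_x = -19/2  [2·signedArea(CAD) = 0 ∩ 2·signedArea(CBA) = 20]
2. C_y = -1/2  [2·signedArea(CAD) = 0 ∩ 2·signedArea(CBA) = 20]
   → C = (-19/2, -1/2)

C = (-19/2, -1/2)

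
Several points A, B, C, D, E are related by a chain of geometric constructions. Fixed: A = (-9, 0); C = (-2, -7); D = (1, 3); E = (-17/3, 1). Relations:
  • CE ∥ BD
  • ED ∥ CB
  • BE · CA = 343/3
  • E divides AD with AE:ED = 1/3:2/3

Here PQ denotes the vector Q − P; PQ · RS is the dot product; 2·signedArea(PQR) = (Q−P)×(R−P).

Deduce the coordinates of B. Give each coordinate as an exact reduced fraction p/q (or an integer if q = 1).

B = (14/3, -5)

1. B_x = 14/3  [CE ∥ BD ∩ ED ∥ CB]
2. B_y = -5  [CE ∥ BD ∩ ED ∥ CB]
   → B = (14/3, -5)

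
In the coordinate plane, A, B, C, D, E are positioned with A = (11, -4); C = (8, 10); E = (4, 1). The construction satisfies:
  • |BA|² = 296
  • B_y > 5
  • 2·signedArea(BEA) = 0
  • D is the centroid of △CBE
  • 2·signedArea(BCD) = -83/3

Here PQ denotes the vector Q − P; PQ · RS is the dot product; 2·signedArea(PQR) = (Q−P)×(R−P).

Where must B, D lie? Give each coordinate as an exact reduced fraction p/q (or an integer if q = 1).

B = (-3, 6)
D = (3, 17/3)

1. B_x = -3  [line 5·x + 7·y + -27 = 0 ∩ |BA|² = 296]
2. B_y = 6  [line 5·x + 7·y + -27 = 0 ∩ |BA|² = 296]
   → B = (-3, 6)
3. D_x = 3  [D is the centroid of △CBE]
4. D_y = 17/3  [D is the centroid of △CBE]
   → D = (3, 17/3)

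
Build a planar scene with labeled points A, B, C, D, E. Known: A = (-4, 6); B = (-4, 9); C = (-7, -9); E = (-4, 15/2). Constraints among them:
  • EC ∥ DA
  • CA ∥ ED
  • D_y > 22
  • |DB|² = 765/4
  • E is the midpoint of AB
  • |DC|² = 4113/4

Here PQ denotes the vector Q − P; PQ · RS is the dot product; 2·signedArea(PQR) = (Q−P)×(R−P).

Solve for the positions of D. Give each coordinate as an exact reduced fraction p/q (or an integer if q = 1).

D = (-1, 45/2)

1. D_x = -1  [EC ∥ DA ∩ CA ∥ ED]
2. D_y = 45/2  [EC ∥ DA ∩ CA ∥ ED]
   → D = (-1, 45/2)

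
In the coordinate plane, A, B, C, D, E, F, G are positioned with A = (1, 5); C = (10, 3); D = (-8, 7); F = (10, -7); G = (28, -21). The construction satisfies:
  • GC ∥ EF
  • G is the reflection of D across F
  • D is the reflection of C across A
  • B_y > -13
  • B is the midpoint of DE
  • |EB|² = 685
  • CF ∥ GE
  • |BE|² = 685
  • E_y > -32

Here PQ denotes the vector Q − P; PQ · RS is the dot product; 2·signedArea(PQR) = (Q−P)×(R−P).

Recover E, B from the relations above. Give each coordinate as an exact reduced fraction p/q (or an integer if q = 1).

B = (10, -12)
E = (28, -31)

1. E_x = 28  [GC ∥ EF ∩ CF ∥ GE]
2. E_y = -31  [GC ∥ EF ∩ CF ∥ GE]
   → E = (28, -31)
3. B_x = 10  [B is the midpoint of DE]
4. B_y = -12  [B is the midpoint of DE]
   → B = (10, -12)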